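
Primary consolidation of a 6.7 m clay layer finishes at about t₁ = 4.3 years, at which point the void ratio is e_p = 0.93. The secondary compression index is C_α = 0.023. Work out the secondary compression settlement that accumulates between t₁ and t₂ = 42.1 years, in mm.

Secondary compression: S_s = C_α·H/(1+e_p)·log₁₀(t₂/t₁)
S_s = 0.023×6.7/(1+0.93)×log₁₀(42.1/4.3)
    = 0.07984 × 0.9908 = 0.07911 m

S_s ≈ 79.1 mm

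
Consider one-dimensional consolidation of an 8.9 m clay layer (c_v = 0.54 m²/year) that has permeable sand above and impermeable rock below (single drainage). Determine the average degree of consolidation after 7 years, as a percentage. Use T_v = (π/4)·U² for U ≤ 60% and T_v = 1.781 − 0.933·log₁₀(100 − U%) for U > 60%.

Drainage path length: H_d = H = 8.9 m (single drainage).
T_v = c_v·t/H_d² = 0.54×7/8.9² = 0.047721.
T_v = 0.047721 corresponds to the U ≤ 60% branch:
U = √(4T_v/π) = 0.2465

U ≈ 24.6 %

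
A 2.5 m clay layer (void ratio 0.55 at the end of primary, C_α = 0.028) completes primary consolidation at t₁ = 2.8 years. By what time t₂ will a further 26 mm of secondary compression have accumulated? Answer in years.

S_s = C_α·H/(1+e_p)·log₁₀(t₂/t₁) ⇒ log₁₀(t₂/t₁) = S_s·(1+e_p)/(C_α·H).
log₁₀(t₂/t₁) = 0.026 × (1+0.55) / (0.028×2.5) = 0.5757
t₂ = t₁ × 10^0.5757 = 2.8 × 3.765 = 10.54 years

t₂ ≈ 10.5 years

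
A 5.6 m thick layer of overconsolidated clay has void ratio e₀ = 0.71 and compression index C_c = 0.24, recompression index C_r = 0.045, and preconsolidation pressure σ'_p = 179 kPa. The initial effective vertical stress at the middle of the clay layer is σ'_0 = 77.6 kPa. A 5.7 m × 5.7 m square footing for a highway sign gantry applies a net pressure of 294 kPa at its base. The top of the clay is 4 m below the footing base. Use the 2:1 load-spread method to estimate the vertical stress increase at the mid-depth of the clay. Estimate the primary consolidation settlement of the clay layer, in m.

S_c ≈ 0.0372 m

Mid-depth of clay below the footing base: z = 4 + 5.6/2 = 6.8 m.
Stress increase at mid-clay by the 2:1 spreading method:
Δσ = qBL/((B+z)(L+z)) = 294×5.7×5.7/((5.7+6.8)(5.7+6.8)) = 61.133 kPa
Final effective stress: σ'_f = 77.6 + 61.133 = 138.73 kPa.
σ'_f = 138.73 ≤ σ'_p = 179 kPa, so the clay remains overconsolidated and only the recompression index applies:
S_c = C_r·H/(1+e₀)·log₁₀(σ'_f/σ'_0) = 0.045×5.6/1.71×log₁₀(138.73/77.6)
    = 0.14737 × 0.25231 = 0.03718 m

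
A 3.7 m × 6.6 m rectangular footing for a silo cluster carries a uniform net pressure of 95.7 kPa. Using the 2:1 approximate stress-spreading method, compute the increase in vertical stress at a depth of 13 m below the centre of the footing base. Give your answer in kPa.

Δσ_z ≈ 7.14 kPa

By the 2:1 method the load spreads at 1 horizontal : 2 vertical, so at depth z the loaded area has grown by z in each plan dimension:
Δσ = qBL/((B+z)(L+z)) = 95.7×3.7×6.6/((3.7+13)(6.6+13)) = 7.1398 kPa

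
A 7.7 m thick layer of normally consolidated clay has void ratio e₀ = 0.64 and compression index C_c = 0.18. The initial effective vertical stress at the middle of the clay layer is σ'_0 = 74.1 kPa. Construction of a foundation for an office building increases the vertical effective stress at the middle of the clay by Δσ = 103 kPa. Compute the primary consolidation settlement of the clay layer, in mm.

S_c ≈ 320 mm

Final effective stress: σ'_f = σ'_0 + Δσ = 74.1 + 103 = 177.1 kPa.
Normally consolidated clay, so the full stress increment lies on the virgin compression line:
S_c = C_c·H/(1+e₀)·log₁₀(σ'_f/σ'_0) = 0.18×7.7/(1+0.64)×log₁₀(177.1/74.1)
    = 0.84512 × 0.3784 = 0.3198 m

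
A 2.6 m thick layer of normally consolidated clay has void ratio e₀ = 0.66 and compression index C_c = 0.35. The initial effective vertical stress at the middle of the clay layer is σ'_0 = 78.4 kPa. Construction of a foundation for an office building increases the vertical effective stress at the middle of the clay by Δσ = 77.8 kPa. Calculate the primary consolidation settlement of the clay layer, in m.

S_c ≈ 0.164 m

Final effective stress: σ'_f = σ'_0 + Δσ = 78.4 + 77.8 = 156.2 kPa.
Normally consolidated clay, so the full stress increment lies on the virgin compression line:
S_c = C_c·H/(1+e₀)·log₁₀(σ'_f/σ'_0) = 0.35×2.6/(1+0.66)×log₁₀(156.2/78.4)
    = 0.54819 × 0.29936 = 0.1641 m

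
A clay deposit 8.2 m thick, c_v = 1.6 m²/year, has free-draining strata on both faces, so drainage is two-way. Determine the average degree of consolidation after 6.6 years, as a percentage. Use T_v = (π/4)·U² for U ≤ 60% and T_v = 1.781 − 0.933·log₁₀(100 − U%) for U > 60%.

U ≈ 82.8 %

Drainage path length: H_d = H/2 = 4.1 m (double drainage).
T_v = c_v·t/H_d² = 1.6×6.6/4.1² = 0.6282.
T_v = 0.6282 corresponds to the U > 60% branch:
U = 1 − 10^((1.781 − T_v)/0.933)/100 = 0.828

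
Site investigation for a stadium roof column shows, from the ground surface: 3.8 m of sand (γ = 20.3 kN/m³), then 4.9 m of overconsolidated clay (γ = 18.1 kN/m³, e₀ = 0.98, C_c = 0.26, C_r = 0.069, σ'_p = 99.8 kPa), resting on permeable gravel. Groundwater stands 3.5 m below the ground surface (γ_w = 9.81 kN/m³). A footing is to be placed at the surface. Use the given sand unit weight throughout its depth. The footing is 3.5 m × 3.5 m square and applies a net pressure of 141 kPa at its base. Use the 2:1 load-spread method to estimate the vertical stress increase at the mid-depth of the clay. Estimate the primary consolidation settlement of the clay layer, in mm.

S_c ≈ 38 mm

Mid-depth of clay below the ground surface: z = 3.8 + 4.9/2 = 6.25 m.
Total vertical stress at mid-clay: σ_v = 20.3×3.8 + 18.1×2.45 = 121.49 kPa.
Pore pressure: u = 9.81×(6.25 − 3.5) = 26.978 kPa.
Initial effective stress: σ'_0 = σ_v − u = 121.49 − 26.978 = 94.512 kPa.
Stress increase at mid-clay by the 2:1 spreading method:
Δσ = qBL/((B+z)(L+z)) = 141×3.5×3.5/((3.5+6.25)(3.5+6.25)) = 18.17 kPa
Final effective stress: σ'_f = 94.512 + 18.17 = 112.68 kPa.
σ'_f = 112.68 > σ'_p = 99.8 kPa, so the stress path crosses the preconsolidation pressure — recompression up to σ'_p, then virgin compression beyond:
S_c = H/(1+e₀)·[C_r·log₁₀(σ'_p/σ'_0) + C_c·log₁₀(σ'_f/σ'_p)]
    = 4.9/1.98 × [0.069×log₁₀(99.8/94.512) + 0.26×log₁₀(112.68/99.8)]
    = 2.4747 × [0.0016314 + 0.013706] = 0.03796 m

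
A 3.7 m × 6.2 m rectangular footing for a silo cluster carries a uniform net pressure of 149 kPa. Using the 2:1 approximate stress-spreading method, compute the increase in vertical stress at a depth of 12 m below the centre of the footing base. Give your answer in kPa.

Δσ_z ≈ 12 kPa

By the 2:1 method the load spreads at 1 horizontal : 2 vertical, so at depth z the loaded area has grown by z in each plan dimension:
Δσ = qBL/((B+z)(L+z)) = 149×3.7×6.2/((3.7+12)(6.2+12)) = 11.962 kPa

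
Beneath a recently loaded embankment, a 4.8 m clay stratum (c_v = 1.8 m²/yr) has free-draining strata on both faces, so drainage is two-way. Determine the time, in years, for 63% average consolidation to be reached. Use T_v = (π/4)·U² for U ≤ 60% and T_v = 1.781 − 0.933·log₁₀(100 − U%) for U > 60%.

t ≈ 1.02 years

Drainage path length: H_d = H/2 = 2.4 m (double drainage).
U > 60%: T_v = 1.781 − 0.933·log₁₀(100 − 63) = 0.31787.
t = T_v·H_d²/c_v = 0.31787×2.4²/1.8 = 1.017 years.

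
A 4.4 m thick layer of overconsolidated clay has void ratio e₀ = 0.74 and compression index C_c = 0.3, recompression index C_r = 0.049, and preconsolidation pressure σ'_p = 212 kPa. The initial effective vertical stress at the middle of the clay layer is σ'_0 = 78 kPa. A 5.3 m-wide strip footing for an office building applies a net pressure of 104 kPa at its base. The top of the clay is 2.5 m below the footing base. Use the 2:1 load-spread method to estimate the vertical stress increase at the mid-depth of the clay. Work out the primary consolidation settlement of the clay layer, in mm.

Mid-depth of clay below the footing base: z = 2.5 + 4.4/2 = 4.7 m.
Stress increase at mid-clay by the 2:1 spreading method:
Δσ = qB/(B+z) = 104×5.3/(5.3+4.7) = 55.12 kPa
Final effective stress: σ'_f = 78 + 55.12 = 133.12 kPa.
σ'_f = 133.12 ≤ σ'_p = 212 kPa, so the clay remains overconsolidated and only the recompression index applies:
S_c = C_r·H/(1+e₀)·log₁₀(σ'_f/σ'_0) = 0.049×4.4/1.74×log₁₀(133.12/78)
    = 0.12391 × 0.23215 = 0.02876 m

S_c ≈ 28.8 mm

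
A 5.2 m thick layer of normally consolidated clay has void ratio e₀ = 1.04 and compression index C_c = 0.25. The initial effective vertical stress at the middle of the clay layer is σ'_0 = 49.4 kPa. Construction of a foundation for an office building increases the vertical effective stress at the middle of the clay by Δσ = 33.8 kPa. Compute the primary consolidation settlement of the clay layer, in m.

Final effective stress: σ'_f = σ'_0 + Δσ = 49.4 + 33.8 = 83.2 kPa.
Normally consolidated clay, so the full stress increment lies on the virgin compression line:
S_c = C_c·H/(1+e₀)·log₁₀(σ'_f/σ'_0) = 0.25×5.2/(1+1.04)×log₁₀(83.2/49.4)
    = 0.63725 × 0.2264 = 0.1443 m

S_c ≈ 0.144 m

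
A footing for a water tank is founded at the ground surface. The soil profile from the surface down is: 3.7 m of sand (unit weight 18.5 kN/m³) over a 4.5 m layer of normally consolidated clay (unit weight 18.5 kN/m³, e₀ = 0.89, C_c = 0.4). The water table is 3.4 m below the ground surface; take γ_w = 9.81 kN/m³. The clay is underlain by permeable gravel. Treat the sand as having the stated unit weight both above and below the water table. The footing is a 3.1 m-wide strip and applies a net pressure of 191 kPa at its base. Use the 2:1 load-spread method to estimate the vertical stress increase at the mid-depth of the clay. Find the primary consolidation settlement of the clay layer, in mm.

S_c ≈ 236 mm

Mid-depth of clay below the ground surface: z = 3.7 + 4.5/2 = 5.95 m.
Total vertical stress at mid-clay: σ_v = 18.5×3.7 + 18.5×2.25 = 110.08 kPa.
Pore pressure: u = 9.81×(5.95 − 3.4) = 25.015 kPa.
Initial effective stress: σ'_0 = σ_v − u = 110.08 − 25.015 = 85.065 kPa.
Stress increase at mid-clay by the 2:1 spreading method:
Δσ = qB/(B+z) = 191×3.1/(3.1+5.95) = 65.425 kPa
Final effective stress: σ'_f = σ'_0 + Δσ = 85.065 + 65.425 = 150.49 kPa.
Normally consolidated clay, so the full stress increment lies on the virgin compression line:
S_c = C_c·H/(1+e₀)·log₁₀(σ'_f/σ'_0) = 0.4×4.5/(1+0.89)×log₁₀(150.49/85.065)
    = 0.95238 × 0.24776 = 0.236 m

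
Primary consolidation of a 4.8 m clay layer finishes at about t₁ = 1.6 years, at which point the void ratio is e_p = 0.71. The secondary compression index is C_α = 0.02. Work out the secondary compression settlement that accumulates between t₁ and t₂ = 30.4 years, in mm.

Secondary compression: S_s = C_α·H/(1+e_p)·log₁₀(t₂/t₁)
S_s = 0.02×4.8/(1+0.71)×log₁₀(30.4/1.6)
    = 0.05614 × 1.279 = 0.07179 m

S_s ≈ 71.8 mm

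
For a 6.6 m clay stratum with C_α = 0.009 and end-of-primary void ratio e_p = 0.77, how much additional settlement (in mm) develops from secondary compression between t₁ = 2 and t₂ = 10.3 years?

Secondary compression: S_s = C_α·H/(1+e_p)·log₁₀(t₂/t₁)
S_s = 0.009×6.6/(1+0.77)×log₁₀(10.3/2)
    = 0.03356 × 0.7118 = 0.02389 m

S_s ≈ 23.9 mm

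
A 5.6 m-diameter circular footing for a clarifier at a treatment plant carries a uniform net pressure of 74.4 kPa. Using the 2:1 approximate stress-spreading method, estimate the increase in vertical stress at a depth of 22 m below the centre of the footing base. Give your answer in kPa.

Δσ_z ≈ 3.06 kPa

By the 2:1 method the load spreads at 1 horizontal : 2 vertical, so at depth z the loaded area has grown by z in each plan dimension:
Δσ ≈ qD²/(D+z)² = 74.4×5.6²/(5.6+22)² = 3.0629 kPa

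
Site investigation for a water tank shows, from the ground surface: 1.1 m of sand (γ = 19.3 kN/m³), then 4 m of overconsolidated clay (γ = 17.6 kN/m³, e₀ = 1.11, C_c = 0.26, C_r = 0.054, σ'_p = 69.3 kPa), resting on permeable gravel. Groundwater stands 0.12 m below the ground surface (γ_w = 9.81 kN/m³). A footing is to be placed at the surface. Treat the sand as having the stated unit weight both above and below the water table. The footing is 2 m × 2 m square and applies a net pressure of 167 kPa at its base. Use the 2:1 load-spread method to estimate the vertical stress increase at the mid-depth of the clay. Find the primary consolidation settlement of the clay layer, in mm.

Mid-depth of clay below the ground surface: z = 1.1 + 4/2 = 3.1 m.
Total vertical stress at mid-clay: σ_v = 19.3×1.1 + 17.6×2 = 56.43 kPa.
Pore pressure: u = 9.81×(3.1 − 0.12) = 29.234 kPa.
Initial effective stress: σ'_0 = σ_v − u = 56.43 − 29.234 = 27.196 kPa.
Stress increase at mid-clay by the 2:1 spreading method:
Δσ = qBL/((B+z)(L+z)) = 167×2×2/((2+3.1)(2+3.1)) = 25.682 kPa
Final effective stress: σ'_f = 27.196 + 25.682 = 52.878 kPa.
σ'_f = 52.878 ≤ σ'_p = 69.3 kPa, so the clay remains overconsolidated and only the recompression index applies:
S_c = C_r·H/(1+e₀)·log₁₀(σ'_f/σ'_0) = 0.054×4/2.11×log₁₀(52.878/27.196)
    = 0.10237 × 0.28877 = 0.02956 m

S_c ≈ 29.6 mm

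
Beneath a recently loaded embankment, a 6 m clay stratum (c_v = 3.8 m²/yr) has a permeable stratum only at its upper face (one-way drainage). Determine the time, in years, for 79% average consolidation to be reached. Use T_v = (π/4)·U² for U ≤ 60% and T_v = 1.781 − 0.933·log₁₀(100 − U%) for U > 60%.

t ≈ 5.19 years

Drainage path length: H_d = H = 6 m (single drainage).
U > 60%: T_v = 1.781 − 0.933·log₁₀(100 − 79) = 0.54737.
t = T_v·H_d²/c_v = 0.54737×6²/3.8 = 5.186 years.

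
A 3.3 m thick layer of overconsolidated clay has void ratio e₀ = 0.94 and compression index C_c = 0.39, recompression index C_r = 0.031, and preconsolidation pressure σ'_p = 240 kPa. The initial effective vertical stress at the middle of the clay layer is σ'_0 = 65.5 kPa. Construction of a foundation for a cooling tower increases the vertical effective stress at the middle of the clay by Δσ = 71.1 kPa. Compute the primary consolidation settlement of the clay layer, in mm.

S_c ≈ 16.8 mm

Final effective stress: σ'_f = 65.5 + 71.1 = 136.6 kPa.
σ'_f = 136.6 ≤ σ'_p = 240 kPa, so the clay remains overconsolidated and only the recompression index applies:
S_c = C_r·H/(1+e₀)·log₁₀(σ'_f/σ'_0) = 0.031×3.3/1.94×log₁₀(136.6/65.5)
    = 0.052731 × 0.31921 = 0.01683 m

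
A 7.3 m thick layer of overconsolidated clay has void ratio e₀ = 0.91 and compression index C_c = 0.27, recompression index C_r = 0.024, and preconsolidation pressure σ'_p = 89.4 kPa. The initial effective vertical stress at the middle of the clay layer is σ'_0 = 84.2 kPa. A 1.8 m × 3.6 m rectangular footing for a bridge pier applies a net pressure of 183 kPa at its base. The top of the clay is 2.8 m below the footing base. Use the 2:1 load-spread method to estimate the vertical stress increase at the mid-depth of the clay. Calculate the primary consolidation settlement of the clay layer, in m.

Mid-depth of clay below the footing base: z = 2.8 + 7.3/2 = 6.45 m.
Stress increase at mid-clay by the 2:1 spreading method:
Δσ = qBL/((B+z)(L+z)) = 183×1.8×3.6/((1.8+6.45)(3.6+6.45)) = 14.302 kPa
Final effective stress: σ'_f = 84.2 + 14.302 = 98.502 kPa.
σ'_f = 98.502 > σ'_p = 89.4 kPa, so the stress path crosses the preconsolidation pressure — recompression up to σ'_p, then virgin compression beyond:
S_c = H/(1+e₀)·[C_r·log₁₀(σ'_p/σ'_0) + C_c·log₁₀(σ'_f/σ'_p)]
    = 7.3/1.91 × [0.024×log₁₀(89.4/84.2) + 0.27×log₁₀(98.502/89.4)]
    = 3.822 × [0.00062461 + 0.011369] = 0.04584 m

S_c ≈ 0.0458 m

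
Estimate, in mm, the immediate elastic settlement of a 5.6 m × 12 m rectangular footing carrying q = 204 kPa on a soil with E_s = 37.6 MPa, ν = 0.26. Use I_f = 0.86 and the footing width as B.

Immediate (elastic) settlement: S_e = q·B·(1−ν²)/E_s · I_f.
E_s = 37.6 MPa = 37600 kPa.
S_e = 204 × 5.6 × (1 − 0.26²) / 37600 × 0.86
    = 204 × 5.6 × 0.9324 / 37600 × 0.86
    = 0.02436 m = 24.36 mm

S_e ≈ 24.4 mm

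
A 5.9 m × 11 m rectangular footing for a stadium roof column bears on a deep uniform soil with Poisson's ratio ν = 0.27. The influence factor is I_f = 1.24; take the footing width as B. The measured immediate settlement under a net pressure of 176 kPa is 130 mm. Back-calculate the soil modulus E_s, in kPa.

S_e = q·B·(1−ν²)/E_s · I_f  ⇒  E_s = q·B·(1−ν²)·I_f / S_e.
E_s = 176 × 5.9 × 0.9271 × 1.24 / 0.13 = 9183 kPa

E_s ≈ 9180 kPa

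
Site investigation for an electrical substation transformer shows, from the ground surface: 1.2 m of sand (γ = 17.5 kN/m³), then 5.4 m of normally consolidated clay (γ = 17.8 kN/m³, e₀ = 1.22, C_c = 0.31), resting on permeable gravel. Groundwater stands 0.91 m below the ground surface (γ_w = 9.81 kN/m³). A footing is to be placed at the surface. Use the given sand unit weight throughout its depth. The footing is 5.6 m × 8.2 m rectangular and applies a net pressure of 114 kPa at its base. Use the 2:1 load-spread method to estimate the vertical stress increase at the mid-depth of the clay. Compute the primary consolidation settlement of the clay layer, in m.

Mid-depth of clay below the ground surface: z = 1.2 + 5.4/2 = 3.9 m.
Total vertical stress at mid-clay: σ_v = 17.5×1.2 + 17.8×2.7 = 69.06 kPa.
Pore pressure: u = 9.81×(3.9 − 0.91) = 29.332 kPa.
Initial effective stress: σ'_0 = σ_v − u = 69.06 − 29.332 = 39.728 kPa.
Stress increase at mid-clay by the 2:1 spreading method:
Δσ = qBL/((B+z)(L+z)) = 114×5.6×8.2/((5.6+3.9)(8.2+3.9)) = 45.54 kPa
Final effective stress: σ'_f = σ'_0 + Δσ = 39.728 + 45.54 = 85.268 kPa.
Normally consolidated clay, so the full stress increment lies on the virgin compression line:
S_c = C_c·H/(1+e₀)·log₁₀(σ'_f/σ'_0) = 0.31×5.4/(1+1.22)×log₁₀(85.268/39.728)
    = 0.75405 × 0.33169 = 0.2501 m

S_c ≈ 0.25 m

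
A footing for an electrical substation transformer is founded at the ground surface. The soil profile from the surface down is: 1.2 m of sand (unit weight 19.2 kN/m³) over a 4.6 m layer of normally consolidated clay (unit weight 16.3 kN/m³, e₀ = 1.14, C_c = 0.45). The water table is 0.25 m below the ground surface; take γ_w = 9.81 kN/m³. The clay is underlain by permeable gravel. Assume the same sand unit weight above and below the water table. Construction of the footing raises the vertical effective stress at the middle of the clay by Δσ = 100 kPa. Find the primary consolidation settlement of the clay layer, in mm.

S_c ≈ 631 mm

Mid-depth of clay below the ground surface: z = 1.2 + 4.6/2 = 3.5 m.
Total vertical stress at mid-clay: σ_v = 19.2×1.2 + 16.3×2.3 = 60.53 kPa.
Pore pressure: u = 9.81×(3.5 − 0.25) = 31.883 kPa.
Initial effective stress: σ'_0 = σ_v − u = 60.53 − 31.883 = 28.647 kPa.
Final effective stress: σ'_f = σ'_0 + Δσ = 28.647 + 100 = 128.65 kPa.
Normally consolidated clay, so the full stress increment lies on the virgin compression line:
S_c = C_c·H/(1+e₀)·log₁₀(σ'_f/σ'_0) = 0.45×4.6/(1+1.14)×log₁₀(128.65/28.647)
    = 0.96729 × 0.65233 = 0.631 m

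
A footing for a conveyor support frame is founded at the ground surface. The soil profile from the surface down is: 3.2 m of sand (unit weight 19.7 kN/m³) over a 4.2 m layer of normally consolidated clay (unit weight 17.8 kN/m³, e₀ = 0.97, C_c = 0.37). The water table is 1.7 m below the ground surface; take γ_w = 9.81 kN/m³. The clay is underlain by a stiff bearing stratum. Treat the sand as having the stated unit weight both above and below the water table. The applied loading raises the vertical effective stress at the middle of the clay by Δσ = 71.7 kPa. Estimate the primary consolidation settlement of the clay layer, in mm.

Mid-depth of clay below the ground surface: z = 3.2 + 4.2/2 = 5.3 m.
Total vertical stress at mid-clay: σ_v = 19.7×3.2 + 17.8×2.1 = 100.42 kPa.
Pore pressure: u = 9.81×(5.3 − 1.7) = 35.316 kPa.
Initial effective stress: σ'_0 = σ_v − u = 100.42 − 35.316 = 65.104 kPa.
Final effective stress: σ'_f = σ'_0 + Δσ = 65.104 + 71.7 = 136.8 kPa.
Normally consolidated clay, so the full stress increment lies on the virgin compression line:
S_c = C_c·H/(1+e₀)·log₁₀(σ'_f/σ'_0) = 0.37×4.2/(1+0.97)×log₁₀(136.8/65.104)
    = 0.78883 × 0.32248 = 0.2544 m

S_c ≈ 254 mm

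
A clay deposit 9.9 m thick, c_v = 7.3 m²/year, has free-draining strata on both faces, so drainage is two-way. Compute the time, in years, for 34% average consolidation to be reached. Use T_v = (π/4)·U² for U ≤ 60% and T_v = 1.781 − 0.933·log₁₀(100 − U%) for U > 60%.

Drainage path length: H_d = H/2 = 4.95 m (double drainage).
U ≤ 60%: T_v = (π/4)·U² = (π/4)×0.34² = 0.090792.
t = T_v·H_d²/c_v = 0.090792×4.95²/7.3 = 0.3047 years.

t ≈ 0.305 years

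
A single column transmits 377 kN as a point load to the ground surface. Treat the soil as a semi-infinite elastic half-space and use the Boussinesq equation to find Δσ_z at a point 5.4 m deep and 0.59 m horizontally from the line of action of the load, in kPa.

Δσ_z ≈ 5.99 kPa

Boussinesq vertical stress below a point load on an elastic half-space:
Δσ_z = 3P/(2πz²) · [1 + (r/z)²]^(−5/2)
r/z = 0.59/5.4 = 0.10926; [1+(r/z)²]^(−5/2) = 0.97077.
Δσ_z = 3×377/(2π×5.4²) × 0.97077 = 6.173 × 0.97077 = 5.993 kPa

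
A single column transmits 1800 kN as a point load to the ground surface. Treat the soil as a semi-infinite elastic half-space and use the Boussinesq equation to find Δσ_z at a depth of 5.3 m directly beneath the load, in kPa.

Boussinesq vertical stress below a point load on an elastic half-space:
Δσ_z = 3P/(2πz²) · [1 + (r/z)²]^(−5/2)
r/z = 0/5.3 = 0; [1+(r/z)²]^(−5/2) = 1.
Δσ_z = 3×1800/(2π×5.3²) × 1 = 30.596 × 1 = 30.6 kPa

Δσ_z ≈ 30.6 kPa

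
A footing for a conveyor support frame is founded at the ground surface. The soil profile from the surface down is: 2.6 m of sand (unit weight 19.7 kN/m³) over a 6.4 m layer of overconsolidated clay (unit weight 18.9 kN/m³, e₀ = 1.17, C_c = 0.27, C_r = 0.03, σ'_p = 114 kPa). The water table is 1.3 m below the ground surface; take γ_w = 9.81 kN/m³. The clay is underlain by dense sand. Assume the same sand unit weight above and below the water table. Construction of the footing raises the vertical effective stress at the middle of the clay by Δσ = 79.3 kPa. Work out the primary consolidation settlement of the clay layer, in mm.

Mid-depth of clay below the ground surface: z = 2.6 + 6.4/2 = 5.8 m.
Total vertical stress at mid-clay: σ_v = 19.7×2.6 + 18.9×3.2 = 111.7 kPa.
Pore pressure: u = 9.81×(5.8 − 1.3) = 44.145 kPa.
Initial effective stress: σ'_0 = σ_v − u = 111.7 − 44.145 = 67.555 kPa.
Final effective stress: σ'_f = 67.555 + 79.3 = 146.86 kPa.
σ'_f = 146.86 > σ'_p = 114 kPa, so the stress path crosses the preconsolidation pressure — recompression up to σ'_p, then virgin compression beyond:
S_c = H/(1+e₀)·[C_r·log₁₀(σ'_p/σ'_0) + C_c·log₁₀(σ'_f/σ'_p)]
    = 6.4/2.17 × [0.03×log₁₀(114/67.555) + 0.27×log₁₀(146.86/114)]
    = 2.9493 × [0.0068174 + 0.0297] = 0.1077 m

S_c ≈ 108 mm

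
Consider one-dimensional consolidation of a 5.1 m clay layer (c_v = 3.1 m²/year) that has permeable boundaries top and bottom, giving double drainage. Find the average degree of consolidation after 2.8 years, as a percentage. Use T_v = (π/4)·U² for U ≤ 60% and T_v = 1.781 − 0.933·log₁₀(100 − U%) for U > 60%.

Drainage path length: H_d = H/2 = 2.55 m (double drainage).
T_v = c_v·t/H_d² = 3.1×2.8/2.55² = 1.3349.
T_v = 1.3349 corresponds to the U > 60% branch:
U = 1 − 10^((1.781 − T_v)/0.933)/100 = 0.9699

U ≈ 97 %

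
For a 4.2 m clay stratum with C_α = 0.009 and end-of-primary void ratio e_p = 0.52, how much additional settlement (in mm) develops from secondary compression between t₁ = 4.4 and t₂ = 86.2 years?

S_s ≈ 32.1 mm

Secondary compression: S_s = C_α·H/(1+e_p)·log₁₀(t₂/t₁)
S_s = 0.009×4.2/(1+0.52)×log₁₀(86.2/4.4)
    = 0.02487 × 1.292 = 0.03213 m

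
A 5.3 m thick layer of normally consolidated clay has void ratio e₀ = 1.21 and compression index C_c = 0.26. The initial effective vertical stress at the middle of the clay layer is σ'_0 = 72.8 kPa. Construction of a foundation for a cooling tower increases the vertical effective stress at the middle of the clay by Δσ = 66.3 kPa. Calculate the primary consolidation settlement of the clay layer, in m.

S_c ≈ 0.175 m

Final effective stress: σ'_f = σ'_0 + Δσ = 72.8 + 66.3 = 139.1 kPa.
Normally consolidated clay, so the full stress increment lies on the virgin compression line:
S_c = C_c·H/(1+e₀)·log₁₀(σ'_f/σ'_0) = 0.26×5.3/(1+1.21)×log₁₀(139.1/72.8)
    = 0.62353 × 0.2812 = 0.1753 m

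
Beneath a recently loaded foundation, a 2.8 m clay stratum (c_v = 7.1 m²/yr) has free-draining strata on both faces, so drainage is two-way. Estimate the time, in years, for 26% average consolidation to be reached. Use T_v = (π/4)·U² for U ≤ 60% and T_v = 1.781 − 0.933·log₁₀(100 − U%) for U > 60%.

Drainage path length: H_d = H/2 = 1.4 m (double drainage).
U ≤ 60%: T_v = (π/4)·U² = (π/4)×0.26² = 0.053093.
t = T_v·H_d²/c_v = 0.053093×1.4²/7.1 = 0.01466 years.

t ≈ 0.0147 years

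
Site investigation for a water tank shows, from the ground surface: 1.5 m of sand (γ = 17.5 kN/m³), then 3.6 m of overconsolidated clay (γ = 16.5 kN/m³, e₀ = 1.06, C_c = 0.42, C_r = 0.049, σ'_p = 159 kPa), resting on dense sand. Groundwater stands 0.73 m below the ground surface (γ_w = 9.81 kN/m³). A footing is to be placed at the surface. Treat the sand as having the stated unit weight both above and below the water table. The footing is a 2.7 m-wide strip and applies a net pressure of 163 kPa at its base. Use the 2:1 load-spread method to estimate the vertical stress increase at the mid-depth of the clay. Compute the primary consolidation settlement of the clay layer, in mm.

S_c ≈ 45.4 mm

Mid-depth of clay below the ground surface: z = 1.5 + 3.6/2 = 3.3 m.
Total vertical stress at mid-clay: σ_v = 17.5×1.5 + 16.5×1.8 = 55.95 kPa.
Pore pressure: u = 9.81×(3.3 − 0.73) = 25.212 kPa.
Initial effective stress: σ'_0 = σ_v − u = 55.95 − 25.212 = 30.738 kPa.
Stress increase at mid-clay by the 2:1 spreading method:
Δσ = qB/(B+z) = 163×2.7/(2.7+3.3) = 73.35 kPa
Final effective stress: σ'_f = 30.738 + 73.35 = 104.09 kPa.
σ'_f = 104.09 ≤ σ'_p = 159 kPa, so the clay remains overconsolidated and only the recompression index applies:
S_c = C_r·H/(1+e₀)·log₁₀(σ'_f/σ'_0) = 0.049×3.6/2.06×log₁₀(104.09/30.738)
    = 0.085632 × 0.52973 = 0.04536 m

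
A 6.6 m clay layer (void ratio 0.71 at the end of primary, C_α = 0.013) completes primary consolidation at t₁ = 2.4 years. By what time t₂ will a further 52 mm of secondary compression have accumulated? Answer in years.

t₂ ≈ 26.1 years

S_s = C_α·H/(1+e_p)·log₁₀(t₂/t₁) ⇒ log₁₀(t₂/t₁) = S_s·(1+e_p)/(C_α·H).
log₁₀(t₂/t₁) = 0.052 × (1+0.71) / (0.013×6.6) = 1.036
t₂ = t₁ × 10^1.036 = 2.4 × 10.87 = 26.1 years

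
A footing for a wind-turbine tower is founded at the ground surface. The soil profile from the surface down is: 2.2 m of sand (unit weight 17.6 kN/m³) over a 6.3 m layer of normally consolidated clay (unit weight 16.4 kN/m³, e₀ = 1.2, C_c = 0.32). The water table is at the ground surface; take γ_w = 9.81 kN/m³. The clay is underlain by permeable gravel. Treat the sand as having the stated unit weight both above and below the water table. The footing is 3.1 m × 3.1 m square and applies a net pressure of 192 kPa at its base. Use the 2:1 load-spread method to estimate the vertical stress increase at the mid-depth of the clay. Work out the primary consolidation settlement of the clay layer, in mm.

S_c ≈ 207 mm

Mid-depth of clay below the ground surface: z = 2.2 + 6.3/2 = 5.35 m.
Total vertical stress at mid-clay: σ_v = 17.6×2.2 + 16.4×3.15 = 90.38 kPa.
Pore pressure: u = 9.81×(5.35 − 0) = 52.483 kPa.
Initial effective stress: σ'_0 = σ_v − u = 90.38 − 52.483 = 37.897 kPa.
Stress increase at mid-clay by the 2:1 spreading method:
Δσ = qBL/((B+z)(L+z)) = 192×3.1×3.1/((3.1+5.35)(3.1+5.35)) = 25.841 kPa
Final effective stress: σ'_f = σ'_0 + Δσ = 37.897 + 25.841 = 63.738 kPa.
Normally consolidated clay, so the full stress increment lies on the virgin compression line:
S_c = C_c·H/(1+e₀)·log₁₀(σ'_f/σ'_0) = 0.32×6.3/(1+1.2)×log₁₀(63.738/37.897)
    = 0.91636 × 0.22579 = 0.2069 m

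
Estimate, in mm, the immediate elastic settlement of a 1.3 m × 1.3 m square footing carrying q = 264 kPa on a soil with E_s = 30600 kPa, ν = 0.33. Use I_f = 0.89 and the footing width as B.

Immediate (elastic) settlement: S_e = q·B·(1−ν²)/E_s · I_f.
S_e = 264 × 1.3 × (1 − 0.33²) / 30600 × 0.89
    = 264 × 1.3 × 0.8911 / 30600 × 0.89
    = 0.008895 m = 8.895 mm

S_e ≈ 8.89 mm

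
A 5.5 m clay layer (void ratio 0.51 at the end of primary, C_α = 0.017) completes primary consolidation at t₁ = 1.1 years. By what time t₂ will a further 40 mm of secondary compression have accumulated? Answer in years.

t₂ ≈ 4.87 years

S_s = C_α·H/(1+e_p)·log₁₀(t₂/t₁) ⇒ log₁₀(t₂/t₁) = S_s·(1+e_p)/(C_α·H).
log₁₀(t₂/t₁) = 0.04 × (1+0.51) / (0.017×5.5) = 0.646
t₂ = t₁ × 10^0.646 = 1.1 × 4.426 = 4.868 years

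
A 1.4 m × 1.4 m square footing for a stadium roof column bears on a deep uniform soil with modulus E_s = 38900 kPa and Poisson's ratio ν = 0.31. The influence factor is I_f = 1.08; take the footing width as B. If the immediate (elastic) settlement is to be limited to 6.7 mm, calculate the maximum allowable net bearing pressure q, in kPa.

q ≈ 191 kPa

S_e = q·B·(1−ν²)/E_s · I_f  ⇒  q = S_e·E_s / (B·(1−ν²)·I_f).
q = 0.0067 × 38900 / (1.4 × 0.9039 × 1.08) = 190.7 kPa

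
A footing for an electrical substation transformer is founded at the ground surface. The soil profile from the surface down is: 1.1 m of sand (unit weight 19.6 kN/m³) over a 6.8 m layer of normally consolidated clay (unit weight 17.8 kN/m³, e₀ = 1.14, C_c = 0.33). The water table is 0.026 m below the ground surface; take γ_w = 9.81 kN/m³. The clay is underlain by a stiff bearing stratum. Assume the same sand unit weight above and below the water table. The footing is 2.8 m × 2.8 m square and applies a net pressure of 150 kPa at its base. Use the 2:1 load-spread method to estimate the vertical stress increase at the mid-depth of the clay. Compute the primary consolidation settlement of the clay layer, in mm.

S_c ≈ 208 mm

Mid-depth of clay below the ground surface: z = 1.1 + 6.8/2 = 4.5 m.
Total vertical stress at mid-clay: σ_v = 19.6×1.1 + 17.8×3.4 = 82.08 kPa.
Pore pressure: u = 9.81×(4.5 − 0.026) = 43.89 kPa.
Initial effective stress: σ'_0 = σ_v − u = 82.08 − 43.89 = 38.19 kPa.
Stress increase at mid-clay by the 2:1 spreading method:
Δσ = qBL/((B+z)(L+z)) = 150×2.8×2.8/((2.8+4.5)(2.8+4.5)) = 22.068 kPa
Final effective stress: σ'_f = σ'_0 + Δσ = 38.19 + 22.068 = 60.258 kPa.
Normally consolidated clay, so the full stress increment lies on the virgin compression line:
S_c = C_c·H/(1+e₀)·log₁₀(σ'_f/σ'_0) = 0.33×6.8/(1+1.14)×log₁₀(60.258/38.19)
    = 1.0486 × 0.19807 = 0.2077 m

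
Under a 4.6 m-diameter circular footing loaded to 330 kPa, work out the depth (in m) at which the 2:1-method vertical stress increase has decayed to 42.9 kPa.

z ≈ 8.16 m

2:1 spreading — at depth z the loaded area has grown by z in each plan dimension:
qD²/(D+z)² = Δσ_z ⇒ z = D(√(q/Δσ_z) − 1) = 4.6×(√(330/42.9) − 1) = 8.158 m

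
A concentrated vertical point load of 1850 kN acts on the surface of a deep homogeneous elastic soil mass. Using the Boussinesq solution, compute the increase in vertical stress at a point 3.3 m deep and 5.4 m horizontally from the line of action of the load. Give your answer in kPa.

Boussinesq vertical stress below a point load on an elastic half-space:
Δσ_z = 3P/(2πz²) · [1 + (r/z)²]^(−5/2)
r/z = 5.4/3.3 = 1.6364; [1+(r/z)²]^(−5/2) = 0.038553.
Δσ_z = 3×1850/(2π×3.3²) × 0.038553 = 81.112 × 0.038553 = 3.127 kPa

Δσ_z ≈ 3.13 kPa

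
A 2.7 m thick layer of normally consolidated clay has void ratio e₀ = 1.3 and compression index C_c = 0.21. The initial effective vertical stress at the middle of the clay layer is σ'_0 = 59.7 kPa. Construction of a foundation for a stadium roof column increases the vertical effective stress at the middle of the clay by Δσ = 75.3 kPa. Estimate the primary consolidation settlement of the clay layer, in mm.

S_c ≈ 87.4 mm

Final effective stress: σ'_f = σ'_0 + Δσ = 59.7 + 75.3 = 135 kPa.
Normally consolidated clay, so the full stress increment lies on the virgin compression line:
S_c = C_c·H/(1+e₀)·log₁₀(σ'_f/σ'_0) = 0.21×2.7/(1+1.3)×log₁₀(135/59.7)
    = 0.24652 × 0.35436 = 0.08736 m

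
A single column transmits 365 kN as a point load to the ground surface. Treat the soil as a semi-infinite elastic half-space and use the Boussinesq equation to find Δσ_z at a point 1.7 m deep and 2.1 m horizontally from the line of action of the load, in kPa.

Boussinesq vertical stress below a point load on an elastic half-space:
Δσ_z = 3P/(2πz²) · [1 + (r/z)²]^(−5/2)
r/z = 2.1/1.7 = 1.2353; [1+(r/z)²]^(−5/2) = 0.098614.
Δσ_z = 3×365/(2π×1.7²) × 0.098614 = 60.303 × 0.098614 = 5.947 kPa

Δσ_z ≈ 5.95 kPa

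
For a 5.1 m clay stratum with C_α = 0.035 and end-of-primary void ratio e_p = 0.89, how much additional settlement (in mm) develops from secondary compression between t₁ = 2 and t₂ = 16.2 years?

Secondary compression: S_s = C_α·H/(1+e_p)·log₁₀(t₂/t₁)
S_s = 0.035×5.1/(1+0.89)×log₁₀(16.2/2)
    = 0.09444 × 0.9085 = 0.0858 m

S_s ≈ 85.8 mm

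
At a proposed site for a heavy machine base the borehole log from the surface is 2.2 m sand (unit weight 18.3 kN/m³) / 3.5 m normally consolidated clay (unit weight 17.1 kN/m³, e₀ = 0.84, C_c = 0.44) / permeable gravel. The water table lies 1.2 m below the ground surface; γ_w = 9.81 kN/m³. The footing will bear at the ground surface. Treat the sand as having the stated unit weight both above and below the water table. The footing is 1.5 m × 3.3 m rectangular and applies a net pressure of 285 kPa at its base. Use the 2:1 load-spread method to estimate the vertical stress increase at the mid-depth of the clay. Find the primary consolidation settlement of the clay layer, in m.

Mid-depth of clay below the ground surface: z = 2.2 + 3.5/2 = 3.95 m.
Total vertical stress at mid-clay: σ_v = 18.3×2.2 + 17.1×1.75 = 70.185 kPa.
Pore pressure: u = 9.81×(3.95 − 1.2) = 26.978 kPa.
Initial effective stress: σ'_0 = σ_v − u = 70.185 − 26.978 = 43.207 kPa.
Stress increase at mid-clay by the 2:1 spreading method:
Δσ = qBL/((B+z)(L+z)) = 285×1.5×3.3/((1.5+3.95)(3.3+3.95)) = 35.704 kPa
Final effective stress: σ'_f = σ'_0 + Δσ = 43.207 + 35.704 = 78.911 kPa.
Normally consolidated clay, so the full stress increment lies on the virgin compression line:
S_c = C_c·H/(1+e₀)·log₁₀(σ'_f/σ'_0) = 0.44×3.5/(1+0.84)×log₁₀(78.911/43.207)
    = 0.83696 × 0.26158 = 0.2189 m

S_c ≈ 0.219 m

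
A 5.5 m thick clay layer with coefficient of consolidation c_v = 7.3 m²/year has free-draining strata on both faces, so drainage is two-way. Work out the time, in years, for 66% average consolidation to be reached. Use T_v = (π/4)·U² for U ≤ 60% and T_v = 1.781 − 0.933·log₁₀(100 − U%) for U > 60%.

Drainage path length: H_d = H/2 = 2.75 m (double drainage).
U > 60%: T_v = 1.781 − 0.933·log₁₀(100 − 66) = 0.35213.
t = T_v·H_d²/c_v = 0.35213×2.75²/7.3 = 0.3648 years.

t ≈ 0.365 years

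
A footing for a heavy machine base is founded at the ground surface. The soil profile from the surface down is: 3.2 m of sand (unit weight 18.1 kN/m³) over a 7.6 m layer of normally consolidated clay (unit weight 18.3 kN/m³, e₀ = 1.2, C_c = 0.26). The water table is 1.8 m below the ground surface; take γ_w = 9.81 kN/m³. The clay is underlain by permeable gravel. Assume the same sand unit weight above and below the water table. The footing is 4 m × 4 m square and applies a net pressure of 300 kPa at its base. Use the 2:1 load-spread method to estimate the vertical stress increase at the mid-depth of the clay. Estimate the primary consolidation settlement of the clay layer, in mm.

S_c ≈ 163 mm

Mid-depth of clay below the ground surface: z = 3.2 + 7.6/2 = 7 m.
Total vertical stress at mid-clay: σ_v = 18.1×3.2 + 18.3×3.8 = 127.46 kPa.
Pore pressure: u = 9.81×(7 − 1.8) = 51.012 kPa.
Initial effective stress: σ'_0 = σ_v − u = 127.46 − 51.012 = 76.448 kPa.
Stress increase at mid-clay by the 2:1 spreading method:
Δσ = qBL/((B+z)(L+z)) = 300×4×4/((4+7)(4+7)) = 39.669 kPa
Final effective stress: σ'_f = σ'_0 + Δσ = 76.448 + 39.669 = 116.12 kPa.
Normally consolidated clay, so the full stress increment lies on the virgin compression line:
S_c = C_c·H/(1+e₀)·log₁₀(σ'_f/σ'_0) = 0.26×7.6/(1+1.2)×log₁₀(116.12/76.448)
    = 0.89818 × 0.18154 = 0.1631 m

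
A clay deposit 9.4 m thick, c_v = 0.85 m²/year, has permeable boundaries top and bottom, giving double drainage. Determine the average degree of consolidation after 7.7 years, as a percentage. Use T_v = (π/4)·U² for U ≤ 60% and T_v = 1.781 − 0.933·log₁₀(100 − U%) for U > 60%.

U ≈ 61 %

Drainage path length: H_d = H/2 = 4.7 m (double drainage).
T_v = c_v·t/H_d² = 0.85×7.7/4.7² = 0.29629.
T_v = 0.29629 corresponds to the U > 60% branch:
U = 1 − 10^((1.781 − T_v)/0.933)/100 = 0.6098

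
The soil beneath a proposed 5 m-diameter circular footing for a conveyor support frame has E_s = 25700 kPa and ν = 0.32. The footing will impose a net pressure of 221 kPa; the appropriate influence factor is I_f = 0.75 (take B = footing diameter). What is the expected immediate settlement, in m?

S_e ≈ 0.0289 m

Immediate (elastic) settlement: S_e = q·B·(1−ν²)/E_s · I_f.
S_e = 221 × 5 × (1 − 0.32²) / 25700 × 0.75
    = 221 × 5 × 0.8976 / 25700 × 0.75
    = 0.02894 m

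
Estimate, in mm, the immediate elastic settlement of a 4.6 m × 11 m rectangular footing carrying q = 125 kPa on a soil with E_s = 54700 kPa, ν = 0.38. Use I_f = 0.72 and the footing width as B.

Immediate (elastic) settlement: S_e = q·B·(1−ν²)/E_s · I_f.
S_e = 125 × 4.6 × (1 − 0.38²) / 54700 × 0.72
    = 125 × 4.6 × 0.8556 / 54700 × 0.72
    = 0.006476 m = 6.476 mm

S_e ≈ 6.48 mm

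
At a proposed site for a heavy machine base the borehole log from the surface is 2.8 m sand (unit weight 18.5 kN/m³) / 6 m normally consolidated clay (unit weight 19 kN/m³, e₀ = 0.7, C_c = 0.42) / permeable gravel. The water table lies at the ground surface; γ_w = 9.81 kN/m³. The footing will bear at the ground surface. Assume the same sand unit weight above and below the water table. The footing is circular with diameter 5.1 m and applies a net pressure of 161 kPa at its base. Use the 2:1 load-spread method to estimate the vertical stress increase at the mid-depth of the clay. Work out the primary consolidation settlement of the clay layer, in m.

S_c ≈ 0.334 m

Mid-depth of clay below the ground surface: z = 2.8 + 6/2 = 5.8 m.
Total vertical stress at mid-clay: σ_v = 18.5×2.8 + 19×3 = 108.8 kPa.
Pore pressure: u = 9.81×(5.8 − 0) = 56.898 kPa.
Initial effective stress: σ'_0 = σ_v − u = 108.8 − 56.898 = 51.902 kPa.
Stress increase at mid-clay by the 2:1 spreading method:
Δσ ≈ qD²/(D+z)² = 161×5.1²/(5.1+5.8)² = 35.246 kPa
Final effective stress: σ'_f = σ'_0 + Δσ = 51.902 + 35.246 = 87.148 kPa.
Normally consolidated clay, so the full stress increment lies on the virgin compression line:
S_c = C_c·H/(1+e₀)·log₁₀(σ'_f/σ'_0) = 0.42×6/(1+0.7)×log₁₀(87.148/51.902)
    = 1.4824 × 0.22507 = 0.3336 m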